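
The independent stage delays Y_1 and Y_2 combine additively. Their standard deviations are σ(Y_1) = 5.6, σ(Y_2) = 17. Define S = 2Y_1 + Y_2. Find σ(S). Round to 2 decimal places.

var(Y_1) = 31.36, var(Y_2) = 289
By independence, var(S) = (2)²var(Y_1) + (1)²var(Y_2)
= (2)²·31.36 + (1)²·289 = 414.44
σ(S) = √414.44 ≈ 20.36

20.36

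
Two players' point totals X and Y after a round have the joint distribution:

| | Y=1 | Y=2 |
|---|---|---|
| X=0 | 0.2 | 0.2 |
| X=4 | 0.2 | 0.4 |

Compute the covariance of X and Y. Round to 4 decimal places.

0.1600

E[X] = 2.4,  E[Y] = 1.6
E[XY] = 4
Cov(X,Y) = E[XY] − E[X]E[Y] = 4 − (2.4)(1.6) = 0.16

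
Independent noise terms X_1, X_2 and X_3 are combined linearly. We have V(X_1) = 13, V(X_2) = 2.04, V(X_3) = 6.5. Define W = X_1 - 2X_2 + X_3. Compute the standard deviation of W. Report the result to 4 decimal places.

5.2593

By independence, V(W) = (1)²V(X_1) + (-2)²V(X_2) + (1)²V(X_3)
= (1)²·13 + (-2)²·2.04 + (1)²·6.5 = 27.66
SD(W) = √27.66 ≈ 5.2593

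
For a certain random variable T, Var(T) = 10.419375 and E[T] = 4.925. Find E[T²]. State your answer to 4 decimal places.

34.6750

E[T²] = Var(T) + (E[T])² = 10.419375 + (4.925)² = 34.675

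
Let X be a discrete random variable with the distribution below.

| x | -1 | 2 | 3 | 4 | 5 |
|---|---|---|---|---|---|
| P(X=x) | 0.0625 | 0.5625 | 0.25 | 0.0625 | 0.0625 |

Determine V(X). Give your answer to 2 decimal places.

1.48

E[X] = (-1)(0.0625) + (2)(0.5625) + (3)(0.25) + (4)(0.0625) + (5)(0.0625) = 2.375
E[X²] = (-1)²(0.0625) + (2)²(0.5625) + (3)²(0.25) + (4)²(0.0625) + (5)²(0.0625) = 7.125
V(X) = E[X²] − (E[X])² = 7.125 − (2.375)² = 1.484375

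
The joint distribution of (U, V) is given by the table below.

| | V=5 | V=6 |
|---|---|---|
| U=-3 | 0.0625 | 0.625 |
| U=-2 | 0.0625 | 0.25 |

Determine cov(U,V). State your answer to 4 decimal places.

-0.0234

E[U] = -2.6875,  E[V] = 5.875
E[UV] = -15.8125
cov(U,V) = E[UV] − E[U]E[V] = -15.8125 − (-2.6875)(5.875) = -0.0234375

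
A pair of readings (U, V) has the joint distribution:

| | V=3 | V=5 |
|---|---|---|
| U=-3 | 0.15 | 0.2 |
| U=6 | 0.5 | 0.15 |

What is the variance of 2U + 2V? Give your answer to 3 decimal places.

E[U] = 2.85,  E[V] = 3.7,  E[UV] = 9.15
Var(U) = 26.55 − (2.85)² = 18.4275;  Var(V) = 14.6 − (3.7)² = 0.91
Cov(U,V) = 9.15 − (2.85)(3.7) = -1.395
Var(2U + 2V) = (2)²·18.4275 + (2)²·0.91 + 2·(2)·(2)·-1.395 = 66.19

66.190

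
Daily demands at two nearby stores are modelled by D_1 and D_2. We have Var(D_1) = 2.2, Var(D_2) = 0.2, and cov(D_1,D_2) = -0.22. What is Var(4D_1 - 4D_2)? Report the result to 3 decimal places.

Var(4D_1 - 4D_2) = (4)²·Var(D_1) + (-4)²·Var(D_2) + 2·(4)·(-4)·cov(D_1,D_2)
= 16·2.2 + 16·0.2 + -32·-0.22 = 45.44

45.440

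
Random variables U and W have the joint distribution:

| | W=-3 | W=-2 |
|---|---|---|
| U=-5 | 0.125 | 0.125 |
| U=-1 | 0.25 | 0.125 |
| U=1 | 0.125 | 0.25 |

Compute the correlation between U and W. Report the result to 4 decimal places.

E[U] = -1.25,  E[W] = -2.5
E[UW] = 3.25
Cov(U,W) = E[UW] − E[U]E[W] = 3.25 − (-1.25)(-2.5) = 0.125
var(U) = 5.4375,  var(W) = 0.25
ρ = 0.125 / √(5.4375·0.25) ≈ 0.1072

0.1072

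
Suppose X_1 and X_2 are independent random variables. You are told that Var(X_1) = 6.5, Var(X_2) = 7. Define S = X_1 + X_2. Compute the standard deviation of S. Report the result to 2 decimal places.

By independence, Var(S) = (1)²Var(X_1) + (1)²Var(X_2)
= (1)²·6.5 + (1)²·7 = 13.5
sd(S) = √13.5 ≈ 3.67

3.67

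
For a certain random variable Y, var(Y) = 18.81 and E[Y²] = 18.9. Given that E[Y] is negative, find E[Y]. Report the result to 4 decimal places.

(E[Y])² = E[Y²] − var(Y) = 18.9 − 18.81 = 0.09
E[Y] = −√0.09 = -0.3

-0.3000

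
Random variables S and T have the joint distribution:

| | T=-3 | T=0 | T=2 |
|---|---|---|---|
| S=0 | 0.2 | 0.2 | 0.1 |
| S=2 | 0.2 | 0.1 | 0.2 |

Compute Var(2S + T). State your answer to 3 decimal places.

E[S] = 1,  E[T] = -0.6,  E[ST] = -0.4
Var(S) = 2 − (1)² = 1;  Var(T) = 4.8 − (-0.6)² = 4.44
cov(S,T) = -0.4 − (1)(-0.6) = 0.2
Var(2S + T) = (2)²·1 + (1)²·4.44 + 2·(2)·(1)·0.2 = 9.24

9.240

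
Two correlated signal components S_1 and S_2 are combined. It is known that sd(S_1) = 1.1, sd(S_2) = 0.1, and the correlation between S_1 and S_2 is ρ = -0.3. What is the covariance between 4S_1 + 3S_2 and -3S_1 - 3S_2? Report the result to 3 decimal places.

-13.917

Var(S_1) = (1.1)² = 1.21;  Var(S_2) = (0.1)² = 0.01
Cov(S_1,S_2) = ρ·sd(S_1)·sd(S_2) = -0.3·1.1·0.1 = -0.033
Cov(4S_1 + 3S_2, -3S_1 - 3S_2) = (4)(-3)Var(S_1) + (3)(-3)Var(S_2) + [(4)(-3) + (3)(-3)]Cov(S_1,S_2)
= -12·1.21 + -9·0.01 + -21·-0.033 = -13.917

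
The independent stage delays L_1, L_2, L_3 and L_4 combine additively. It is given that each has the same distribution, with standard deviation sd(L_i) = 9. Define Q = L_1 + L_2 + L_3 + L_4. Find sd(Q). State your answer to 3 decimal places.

Var(L_i) = (9)² = 81
By independence, Var(Q) = (1)²Var(L_1) + (1)²Var(L_2) + (1)²Var(L_3) + (1)²Var(L_4)
= (1)²·81 + (1)²·81 + (1)²·81 + (1)²·81 = 324
sd(Q) = √324 ≈ 18.000

18.000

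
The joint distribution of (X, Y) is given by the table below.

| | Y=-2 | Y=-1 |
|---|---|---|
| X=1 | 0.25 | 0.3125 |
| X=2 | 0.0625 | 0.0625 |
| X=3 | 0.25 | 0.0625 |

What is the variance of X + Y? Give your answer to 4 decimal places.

0.7773

E[X] = 1.75,  E[Y] = -1.5625,  E[XY] = -2.875
var(X) = 3.875 − (1.75)² = 0.8125;  var(Y) = 2.6875 − (-1.5625)² = 0.24609375
Cov(X,Y) = -2.875 − (1.75)(-1.5625) = -0.140625
var(X + Y) = (1)²·0.8125 + (1)²·0.24609375 + 2·(1)·(1)·-0.140625 = 0.77734375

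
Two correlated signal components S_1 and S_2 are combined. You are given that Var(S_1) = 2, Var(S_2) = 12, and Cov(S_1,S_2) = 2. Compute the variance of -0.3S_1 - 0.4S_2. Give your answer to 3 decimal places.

Var(-0.3S_1 - 0.4S_2) = (-0.3)²·Var(S_1) + (-0.4)²·Var(S_2) + 2·(-0.3)·(-0.4)·Cov(S_1,S_2)
= 0.09·2 + 0.16·12 + 0.24·2 = 2.58

2.580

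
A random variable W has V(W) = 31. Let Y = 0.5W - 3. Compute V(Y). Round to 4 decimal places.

V(0.5W - 3) = (0.5)²·V(W) = 0.25·31 = 7.75

7.7500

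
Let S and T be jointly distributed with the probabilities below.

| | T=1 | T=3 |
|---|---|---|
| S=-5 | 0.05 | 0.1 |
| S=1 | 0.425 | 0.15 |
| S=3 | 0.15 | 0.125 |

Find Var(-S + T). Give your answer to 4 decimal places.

E[S] = 0.65,  E[T] = 1.75,  E[ST] = 0.7
Var(S) = 6.8 − (0.65)² = 6.3775;  Var(T) = 4 − (1.75)² = 0.9375
Cov(S,T) = 0.7 − (0.65)(1.75) = -0.4375
Var(-S + T) = (-1)²·6.3775 + (1)²·0.9375 + 2·(-1)·(1)·-0.4375 = 8.19

8.1900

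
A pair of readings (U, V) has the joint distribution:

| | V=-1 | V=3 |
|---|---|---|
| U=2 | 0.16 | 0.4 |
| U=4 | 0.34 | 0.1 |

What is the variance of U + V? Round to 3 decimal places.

E[U] = 2.88,  E[V] = 1,  E[UV] = 1.92
Var(U) = 9.28 − (2.88)² = 0.9856;  Var(V) = 5 − (1)² = 4
Cov(U,V) = 1.92 − (2.88)(1) = -0.96
Var(U + V) = (1)²·0.9856 + (1)²·4 + 2·(1)·(1)·-0.96 = 3.0656

3.066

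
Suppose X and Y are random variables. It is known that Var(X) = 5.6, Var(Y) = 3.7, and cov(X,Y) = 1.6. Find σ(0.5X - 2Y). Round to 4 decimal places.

Var(0.5X - 2Y) = (0.5)²·Var(X) + (-2)²·Var(Y) + 2·(0.5)·(-2)·cov(X,Y)
= 0.25·5.6 + 4·3.7 + -2·1.6 = 13
σ(0.5X - 2Y) = √13 ≈ 3.6056

3.6056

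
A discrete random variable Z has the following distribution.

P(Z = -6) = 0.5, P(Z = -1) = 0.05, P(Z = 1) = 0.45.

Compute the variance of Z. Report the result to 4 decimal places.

11.7400

E[Z] = (-6)(0.5) + (-1)(0.05) + (1)(0.45) = -2.6
E[Z²] = (-6)²(0.5) + (-1)²(0.05) + (1)²(0.45) = 18.5
var(Z) = E[Z²] − (E[Z])² = 18.5 − (-2.6)² = 11.74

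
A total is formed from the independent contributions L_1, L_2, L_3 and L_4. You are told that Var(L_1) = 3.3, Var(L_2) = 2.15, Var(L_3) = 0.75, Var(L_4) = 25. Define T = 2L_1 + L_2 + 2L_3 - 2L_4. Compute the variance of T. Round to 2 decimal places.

118.35

By independence, Var(T) = (2)²Var(L_1) + (1)²Var(L_2) + (2)²Var(L_3) + (-2)²Var(L_4)
= (2)²·3.3 + (1)²·2.15 + (2)²·0.75 + (-2)²·25 = 118.35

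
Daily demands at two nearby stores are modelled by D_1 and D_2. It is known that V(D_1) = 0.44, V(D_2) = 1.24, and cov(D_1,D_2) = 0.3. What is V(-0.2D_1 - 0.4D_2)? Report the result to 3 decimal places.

V(-0.2D_1 - 0.4D_2) = (-0.2)²·V(D_1) + (-0.4)²·V(D_2) + 2·(-0.2)·(-0.4)·cov(D_1,D_2)
= 0.04·0.44 + 0.16·1.24 + 0.16·0.3 = 0.264

0.264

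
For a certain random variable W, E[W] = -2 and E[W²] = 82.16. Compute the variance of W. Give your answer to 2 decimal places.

78.16

Var(W) = 82.16 − (-2)² = 78.16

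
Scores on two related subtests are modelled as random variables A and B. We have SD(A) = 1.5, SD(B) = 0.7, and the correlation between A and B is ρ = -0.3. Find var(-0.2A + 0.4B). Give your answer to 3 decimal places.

0.219

var(A) = (1.5)² = 2.25;  var(B) = (0.7)² = 0.49
Cov(A,B) = ρ·SD(A)·SD(B) = -0.3·1.5·0.7 = -0.315
var(-0.2A + 0.4B) = (-0.2)²·var(A) + (0.4)²·var(B) + 2·(-0.2)·(0.4)·Cov(A,B)
= 0.04·2.25 + 0.16·0.49 + -0.16·-0.315 = 0.2188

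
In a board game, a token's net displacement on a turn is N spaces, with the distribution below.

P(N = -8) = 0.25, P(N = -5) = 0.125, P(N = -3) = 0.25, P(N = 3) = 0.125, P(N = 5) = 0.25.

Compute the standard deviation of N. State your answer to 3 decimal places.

5.068

E[N] = (-8)(0.25) + (-5)(0.125) + (-3)(0.25) + (3)(0.125) + (5)(0.25) = -1.75
E[N²] = (-8)²(0.25) + (-5)²(0.125) + (-3)²(0.25) + (3)²(0.125) + (5)²(0.25) = 28.75
var(N) = E[N²] − (E[N])² = 28.75 − (-1.75)² = 25.6875
SD(N) = √25.6875 ≈ 5.068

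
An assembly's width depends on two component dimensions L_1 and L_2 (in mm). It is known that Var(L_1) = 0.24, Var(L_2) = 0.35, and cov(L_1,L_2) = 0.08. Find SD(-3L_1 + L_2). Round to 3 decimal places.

1.425

Var(-3L_1 + L_2) = (-3)²·Var(L_1) + (1)²·Var(L_2) + 2·(-3)·(1)·cov(L_1,L_2)
= 9·0.24 + 1·0.35 + -6·0.08 = 2.03
SD(-3L_1 + L_2) = √2.03 ≈ 1.425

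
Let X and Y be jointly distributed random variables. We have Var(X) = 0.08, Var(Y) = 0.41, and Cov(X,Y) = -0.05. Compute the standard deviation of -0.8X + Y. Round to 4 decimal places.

0.7357

Var(-0.8X + Y) = (-0.8)²·Var(X) + (1)²·Var(Y) + 2·(-0.8)·(1)·Cov(X,Y)
= 0.64·0.08 + 1·0.41 + -1.6·-0.05 = 0.5412
sd(-0.8X + Y) = √0.5412 ≈ 0.7357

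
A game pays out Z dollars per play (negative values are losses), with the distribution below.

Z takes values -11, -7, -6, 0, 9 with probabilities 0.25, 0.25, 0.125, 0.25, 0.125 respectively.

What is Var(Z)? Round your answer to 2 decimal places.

E[Z] = (-11)(0.25) + (-7)(0.25) + (-6)(0.125) + (0)(0.25) + (9)(0.125) = -4.125
E[Z²] = (-11)²(0.25) + (-7)²(0.25) + (-6)²(0.125) + (0)²(0.25) + (9)²(0.125) = 57.125
Var(Z) = E[Z²] − (E[Z])² = 57.125 − (-4.125)² = 40.109375

40.11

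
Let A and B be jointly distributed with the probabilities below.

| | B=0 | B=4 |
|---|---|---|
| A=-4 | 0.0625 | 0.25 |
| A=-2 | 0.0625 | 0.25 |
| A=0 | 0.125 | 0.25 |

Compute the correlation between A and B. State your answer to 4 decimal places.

E[A] = -1.875,  E[B] = 3
E[AB] = -6
Cov(A,B) = E[AB] − E[A]E[B] = -6 − (-1.875)(3) = -0.375
var(A) = 2.734375,  var(B) = 3
ρ = -0.375 / √(2.734375·3) ≈ -0.1309

-0.1309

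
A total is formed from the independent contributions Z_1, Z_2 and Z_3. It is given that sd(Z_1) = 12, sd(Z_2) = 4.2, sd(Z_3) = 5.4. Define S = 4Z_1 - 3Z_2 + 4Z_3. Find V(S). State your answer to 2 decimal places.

2929.32

V(Z_1) = 144, V(Z_2) = 17.64, V(Z_3) = 29.16
By independence, V(S) = (4)²V(Z_1) + (-3)²V(Z_2) + (4)²V(Z_3)
= (4)²·144 + (-3)²·17.64 + (4)²·29.16 = 2929.32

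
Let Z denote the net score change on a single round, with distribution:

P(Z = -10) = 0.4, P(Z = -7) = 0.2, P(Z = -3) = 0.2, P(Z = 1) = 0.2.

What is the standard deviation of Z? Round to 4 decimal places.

4.2615

E[Z] = (-10)(0.4) + (-7)(0.2) + (-3)(0.2) + (1)(0.2) = -5.8
E[Z²] = (-10)²(0.4) + (-7)²(0.2) + (-3)²(0.2) + (1)²(0.2) = 51.8
Var(Z) = E[Z²] − (E[Z])² = 51.8 − (-5.8)² = 18.16
SD(Z) = √18.16 ≈ 4.2615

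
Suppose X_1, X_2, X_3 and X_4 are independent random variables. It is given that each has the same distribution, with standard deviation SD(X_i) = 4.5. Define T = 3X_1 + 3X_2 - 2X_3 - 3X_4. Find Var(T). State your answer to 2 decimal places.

Var(X_i) = (4.5)² = 20.25
By independence, Var(T) = (3)²Var(X_1) + (3)²Var(X_2) + (-2)²Var(X_3) + (-3)²Var(X_4)
= (3)²·20.25 + (3)²·20.25 + (-2)²·20.25 + (-3)²·20.25 = 627.75

627.75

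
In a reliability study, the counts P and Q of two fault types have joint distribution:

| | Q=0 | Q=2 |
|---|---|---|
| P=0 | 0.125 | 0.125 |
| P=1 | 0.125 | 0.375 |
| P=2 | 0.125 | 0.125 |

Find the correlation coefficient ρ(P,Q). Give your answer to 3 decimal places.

0.000

E[P] = 1,  E[Q] = 1.25
E[PQ] = 1.25
Cov(P,Q) = E[PQ] − E[P]E[Q] = 1.25 − (1)(1.25) = 0
var(P) = 0.5,  var(Q) = 0.9375
ρ = 0 / √(0.5·0.9375) ≈ 0.000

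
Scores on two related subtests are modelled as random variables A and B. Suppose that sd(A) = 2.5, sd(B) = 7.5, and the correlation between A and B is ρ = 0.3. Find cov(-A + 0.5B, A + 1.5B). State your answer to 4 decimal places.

30.3125

Var(A) = (2.5)² = 6.25;  Var(B) = (7.5)² = 56.25
cov(A,B) = ρ·sd(A)·sd(B) = 0.3·2.5·7.5 = 5.625
cov(-A + 0.5B, A + 1.5B) = (-1)(1)Var(A) + (0.5)(1.5)Var(B) + [(-1)(1.5) + (0.5)(1)]cov(A,B)
= -1·6.25 + 0.75·56.25 + -1·5.625 = 30.3125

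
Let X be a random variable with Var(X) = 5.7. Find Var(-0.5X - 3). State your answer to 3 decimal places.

1.425

Var(-0.5X - 3) = (-0.5)²·Var(X) = 0.25·5.7 = 1.425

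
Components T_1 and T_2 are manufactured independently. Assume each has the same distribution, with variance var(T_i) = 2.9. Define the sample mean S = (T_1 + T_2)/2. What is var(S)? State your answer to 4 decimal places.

1.4500

By independence, var(S) = (0.5)²var(T_1) + (0.5)²var(T_2)
= (0.5)²·2.9 + (0.5)²·2.9 = 1.45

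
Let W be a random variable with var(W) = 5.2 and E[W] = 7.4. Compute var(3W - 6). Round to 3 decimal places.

var(3W - 6) = (3)²·var(W) = 9·5.2 = 46.8

46.800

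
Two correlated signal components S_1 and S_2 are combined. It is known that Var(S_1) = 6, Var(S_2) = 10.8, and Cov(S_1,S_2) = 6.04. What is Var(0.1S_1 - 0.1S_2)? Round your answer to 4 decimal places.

Var(0.1S_1 - 0.1S_2) = (0.1)²·Var(S_1) + (-0.1)²·Var(S_2) + 2·(0.1)·(-0.1)·Cov(S_1,S_2)
= 0.01·6 + 0.01·10.8 + -0.02·6.04 = 0.0472

0.0472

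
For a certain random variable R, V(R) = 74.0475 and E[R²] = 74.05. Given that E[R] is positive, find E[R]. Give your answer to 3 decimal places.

(E[R])² = E[R²] − V(R) = 74.05 − 74.0475 = 0.0025
E[R] = √0.0025 = 0.05

0.050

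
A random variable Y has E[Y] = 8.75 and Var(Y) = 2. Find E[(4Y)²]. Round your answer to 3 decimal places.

E[4Y] = 4·8.75 = 35
Var(4Y) = (4)²·2 = 32
E[(4Y)²] = Var((4Y)) + (E[(4Y)])² = 32 + (35)² = 1257

1257.000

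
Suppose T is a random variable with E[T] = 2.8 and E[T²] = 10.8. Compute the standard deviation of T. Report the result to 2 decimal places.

1.72

var(T) = 10.8 − (2.8)² = 2.96
σ(T) = √2.96 ≈ 1.72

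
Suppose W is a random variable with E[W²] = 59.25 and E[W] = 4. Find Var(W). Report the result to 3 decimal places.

Var(W) = 59.25 − (4)² = 43.25

43.250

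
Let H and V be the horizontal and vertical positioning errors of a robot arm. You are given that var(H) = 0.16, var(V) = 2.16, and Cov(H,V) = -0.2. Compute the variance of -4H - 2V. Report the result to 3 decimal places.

8.000

var(-4H - 2V) = (-4)²·var(H) + (-2)²·var(V) + 2·(-4)·(-2)·Cov(H,V)
= 16·0.16 + 4·2.16 + 16·-0.2 = 8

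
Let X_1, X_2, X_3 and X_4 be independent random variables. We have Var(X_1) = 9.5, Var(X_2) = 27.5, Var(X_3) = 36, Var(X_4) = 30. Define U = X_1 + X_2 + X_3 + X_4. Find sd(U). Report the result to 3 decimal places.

10.149

By independence, Var(U) = (1)²Var(X_1) + (1)²Var(X_2) + (1)²Var(X_3) + (1)²Var(X_4)
= (1)²·9.5 + (1)²·27.5 + (1)²·36 + (1)²·30 = 103
sd(U) = √103 ≈ 10.149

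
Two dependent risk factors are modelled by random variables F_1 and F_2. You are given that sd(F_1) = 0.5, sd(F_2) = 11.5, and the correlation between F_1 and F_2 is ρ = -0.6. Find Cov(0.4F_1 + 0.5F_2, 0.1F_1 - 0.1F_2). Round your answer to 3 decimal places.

Var(F_1) = (0.5)² = 0.25;  Var(F_2) = (11.5)² = 132.25
Cov(F_1,F_2) = ρ·sd(F_1)·sd(F_2) = -0.6·0.5·11.5 = -3.45
Cov(0.4F_1 + 0.5F_2, 0.1F_1 - 0.1F_2) = (0.4)(0.1)Var(F_1) + (0.5)(-0.1)Var(F_2) + [(0.4)(-0.1) + (0.5)(0.1)]Cov(F_1,F_2)
= 0.04·0.25 + -0.05·132.25 + 0.01·-3.45 = -6.637

-6.637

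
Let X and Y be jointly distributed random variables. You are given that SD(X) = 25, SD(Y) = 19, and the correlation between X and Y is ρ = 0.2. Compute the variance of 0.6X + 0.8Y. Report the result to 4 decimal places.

V(X) = (25)² = 625;  V(Y) = (19)² = 361
Cov(X,Y) = ρ·SD(X)·SD(Y) = 0.2·25·19 = 95
V(0.6X + 0.8Y) = (0.6)²·V(X) + (0.8)²·V(Y) + 2·(0.6)·(0.8)·Cov(X,Y)
= 0.36·625 + 0.64·361 + 0.96·95 = 547.24

547.2400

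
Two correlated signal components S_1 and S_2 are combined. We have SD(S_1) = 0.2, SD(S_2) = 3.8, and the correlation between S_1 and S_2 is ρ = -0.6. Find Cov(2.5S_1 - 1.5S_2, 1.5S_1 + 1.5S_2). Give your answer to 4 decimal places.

Var(S_1) = (0.2)² = 0.04;  Var(S_2) = (3.8)² = 14.44
Cov(S_1,S_2) = ρ·SD(S_1)·SD(S_2) = -0.6·0.2·3.8 = -0.456
Cov(2.5S_1 - 1.5S_2, 1.5S_1 + 1.5S_2) = (2.5)(1.5)Var(S_1) + (-1.5)(1.5)Var(S_2) + [(2.5)(1.5) + (-1.5)(1.5)]Cov(S_1,S_2)
= 3.75·0.04 + -2.25·14.44 + 1.5·-0.456 = -33.024

-33.0240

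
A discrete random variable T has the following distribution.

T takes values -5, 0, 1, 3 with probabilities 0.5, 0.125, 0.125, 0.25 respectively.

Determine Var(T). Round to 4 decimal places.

12.2344

E[T] = (-5)(0.5) + (0)(0.125) + (1)(0.125) + (3)(0.25) = -1.625
E[T²] = (-5)²(0.5) + (0)²(0.125) + (1)²(0.125) + (3)²(0.25) = 14.875
Var(T) = E[T²] − (E[T])² = 14.875 − (-1.625)² = 12.234375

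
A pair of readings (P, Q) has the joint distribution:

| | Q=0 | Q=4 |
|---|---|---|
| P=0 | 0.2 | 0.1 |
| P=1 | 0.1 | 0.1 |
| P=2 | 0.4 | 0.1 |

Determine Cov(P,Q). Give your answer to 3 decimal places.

E[P] = 1.2,  E[Q] = 1.2
E[PQ] = 1.2
Cov(P,Q) = E[PQ] − E[P]E[Q] = 1.2 − (1.2)(1.2) = -0.24

-0.240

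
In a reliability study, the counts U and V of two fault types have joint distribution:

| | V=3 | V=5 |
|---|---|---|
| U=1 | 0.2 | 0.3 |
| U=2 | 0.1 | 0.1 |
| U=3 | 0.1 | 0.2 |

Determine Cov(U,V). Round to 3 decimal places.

E[U] = 1.8,  E[V] = 4.2
E[UV] = 7.6
Cov(U,V) = E[UV] − E[U]E[V] = 7.6 − (1.8)(4.2) = 0.04

0.040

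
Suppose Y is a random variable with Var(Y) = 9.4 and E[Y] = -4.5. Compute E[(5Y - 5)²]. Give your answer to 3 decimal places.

E[5Y - 5] = 5·-4.5 − 5 = -27.5
Var(5Y - 5) = (5)²·9.4 = 235
E[(5Y - 5)²] = Var((5Y - 5)) + (E[(5Y - 5)])² = 235 + (-27.5)² = 991.25

991.250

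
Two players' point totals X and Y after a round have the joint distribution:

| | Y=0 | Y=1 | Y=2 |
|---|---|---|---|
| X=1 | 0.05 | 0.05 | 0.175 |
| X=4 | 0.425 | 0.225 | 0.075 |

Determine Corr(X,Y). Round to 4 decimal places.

-0.5096

E[X] = 3.175,  E[Y] = 0.775
E[XY] = 1.9
Cov(X,Y) = E[XY] − E[X]E[Y] = 1.9 − (3.175)(0.775) = -0.560625
Var(X) = 1.794375,  Var(Y) = 0.674375
ρ = -0.560625 / √(1.794375·0.674375) ≈ -0.5096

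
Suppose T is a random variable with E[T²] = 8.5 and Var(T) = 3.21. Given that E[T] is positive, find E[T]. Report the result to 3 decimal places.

2.300

(E[T])² = E[T²] − Var(T) = 8.5 − 3.21 = 5.29
E[T] = √5.29 = 2.3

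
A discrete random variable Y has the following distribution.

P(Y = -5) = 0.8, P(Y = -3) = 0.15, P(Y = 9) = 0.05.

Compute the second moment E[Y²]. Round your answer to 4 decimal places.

E[Y²] = (-5)²(0.8) + (-3)²(0.15) + (9)²(0.05) = 25.4

25.4000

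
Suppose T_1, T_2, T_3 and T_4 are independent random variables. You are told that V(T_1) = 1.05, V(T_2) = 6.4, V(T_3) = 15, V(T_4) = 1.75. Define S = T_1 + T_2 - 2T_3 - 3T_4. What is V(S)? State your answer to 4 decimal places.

83.2000

By independence, V(S) = (1)²V(T_1) + (1)²V(T_2) + (-2)²V(T_3) + (-3)²V(T_4)
= (1)²·1.05 + (1)²·6.4 + (-2)²·15 + (-3)²·1.75 = 83.2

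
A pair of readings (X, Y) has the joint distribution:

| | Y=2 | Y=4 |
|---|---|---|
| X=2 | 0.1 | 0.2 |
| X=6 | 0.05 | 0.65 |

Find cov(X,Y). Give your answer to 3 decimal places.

E[X] = 4.8,  E[Y] = 3.7
E[XY] = 18.2
cov(X,Y) = E[XY] − E[X]E[Y] = 18.2 − (4.8)(3.7) = 0.44

0.440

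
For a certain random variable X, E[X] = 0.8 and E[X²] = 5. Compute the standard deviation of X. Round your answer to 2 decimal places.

2.09

Var(X) = 5 − (0.8)² = 4.36
σ(X) = √4.36 ≈ 2.09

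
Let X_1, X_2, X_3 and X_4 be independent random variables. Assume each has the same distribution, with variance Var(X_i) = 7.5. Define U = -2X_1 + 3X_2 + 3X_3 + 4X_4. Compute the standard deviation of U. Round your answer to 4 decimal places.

By independence, Var(U) = (-2)²Var(X_1) + (3)²Var(X_2) + (3)²Var(X_3) + (4)²Var(X_4)
= (-2)²·7.5 + (3)²·7.5 + (3)²·7.5 + (4)²·7.5 = 285
SD(U) = √285 ≈ 16.8819

16.8819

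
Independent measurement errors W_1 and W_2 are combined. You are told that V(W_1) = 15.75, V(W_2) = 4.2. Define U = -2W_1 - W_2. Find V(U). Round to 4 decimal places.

By independence, V(U) = (-2)²V(W_1) + (-1)²V(W_2)
= (-2)²·15.75 + (-1)²·4.2 = 67.2

67.2000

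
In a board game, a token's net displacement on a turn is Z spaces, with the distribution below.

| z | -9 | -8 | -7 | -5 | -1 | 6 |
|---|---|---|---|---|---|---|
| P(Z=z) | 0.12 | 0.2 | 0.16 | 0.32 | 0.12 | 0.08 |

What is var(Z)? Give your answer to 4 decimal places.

E[Z] = (-9)(0.12) + (-8)(0.2) + (-7)(0.16) + (-5)(0.32) + (-1)(0.12) + (6)(0.08) = -5.04
E[Z²] = (-9)²(0.12) + (-8)²(0.2) + (-7)²(0.16) + (-5)²(0.32) + (-1)²(0.12) + (6)²(0.08) = 41.36
var(Z) = E[Z²] − (E[Z])² = 41.36 − (-5.04)² = 15.9584

15.9584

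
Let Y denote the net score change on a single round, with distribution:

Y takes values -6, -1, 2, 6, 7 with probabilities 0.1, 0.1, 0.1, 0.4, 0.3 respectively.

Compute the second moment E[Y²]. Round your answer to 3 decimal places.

33.200

E[Y²] = (-6)²(0.1) + (-1)²(0.1) + (2)²(0.1) + (6)²(0.4) + (7)²(0.3) = 33.2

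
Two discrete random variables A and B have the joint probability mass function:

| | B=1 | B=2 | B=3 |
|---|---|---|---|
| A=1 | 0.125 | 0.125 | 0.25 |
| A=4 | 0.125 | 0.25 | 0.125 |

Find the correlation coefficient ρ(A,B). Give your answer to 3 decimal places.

E[A] = 2.5,  E[B] = 2.125
E[AB] = 5.125
Cov(A,B) = E[AB] − E[A]E[B] = 5.125 − (2.5)(2.125) = -0.1875
V(A) = 2.25,  V(B) = 0.609375
ρ = -0.1875 / √(2.25·0.609375) ≈ -0.160

-0.160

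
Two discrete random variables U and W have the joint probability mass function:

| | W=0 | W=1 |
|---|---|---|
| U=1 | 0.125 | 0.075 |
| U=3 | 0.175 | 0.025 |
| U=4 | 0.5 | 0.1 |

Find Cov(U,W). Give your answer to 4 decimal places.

-0.0900

E[U] = 3.2,  E[W] = 0.2
E[UW] = 0.55
Cov(U,W) = E[UW] − E[U]E[W] = 0.55 − (3.2)(0.2) = -0.09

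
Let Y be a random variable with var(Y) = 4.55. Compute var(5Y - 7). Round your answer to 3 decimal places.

113.750

var(5Y - 7) = (5)²·var(Y) = 25·4.55 = 113.75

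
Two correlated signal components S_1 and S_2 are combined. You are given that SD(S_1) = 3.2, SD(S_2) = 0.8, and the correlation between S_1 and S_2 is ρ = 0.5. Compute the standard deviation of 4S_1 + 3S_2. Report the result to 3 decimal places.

Var(S_1) = (3.2)² = 10.24;  Var(S_2) = (0.8)² = 0.64
Cov(S_1,S_2) = ρ·SD(S_1)·SD(S_2) = 0.5·3.2·0.8 = 1.28
Var(4S_1 + 3S_2) = (4)²·Var(S_1) + (3)²·Var(S_2) + 2·(4)·(3)·Cov(S_1,S_2)
= 16·10.24 + 9·0.64 + 24·1.28 = 200.32
SD(4S_1 + 3S_2) = √200.32 ≈ 14.153

14.153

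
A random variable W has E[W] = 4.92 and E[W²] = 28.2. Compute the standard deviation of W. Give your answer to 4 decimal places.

1.9984

Var(W) = 28.2 − (4.92)² = 3.9936
SD(W) = √3.9936 ≈ 1.9984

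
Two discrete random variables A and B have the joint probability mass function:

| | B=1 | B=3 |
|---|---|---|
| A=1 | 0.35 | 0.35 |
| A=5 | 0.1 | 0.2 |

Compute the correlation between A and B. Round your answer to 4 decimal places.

0.1535

E[A] = 2.2,  E[B] = 2.1
E[AB] = 4.9
cov(A,B) = E[AB] − E[A]E[B] = 4.9 − (2.2)(2.1) = 0.28
var(A) = 3.36,  var(B) = 0.99
ρ = 0.28 / √(3.36·0.99) ≈ 0.1535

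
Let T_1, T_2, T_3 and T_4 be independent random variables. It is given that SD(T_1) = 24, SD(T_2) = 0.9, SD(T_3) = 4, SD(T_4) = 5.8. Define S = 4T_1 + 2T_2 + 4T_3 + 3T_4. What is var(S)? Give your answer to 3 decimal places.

9778.000

var(T_1) = 576, var(T_2) = 0.81, var(T_3) = 16, var(T_4) = 33.64
By independence, var(S) = (4)²var(T_1) + (2)²var(T_2) + (4)²var(T_3) + (3)²var(T_4)
= (4)²·576 + (2)²·0.81 + (4)²·16 + (3)²·33.64 = 9778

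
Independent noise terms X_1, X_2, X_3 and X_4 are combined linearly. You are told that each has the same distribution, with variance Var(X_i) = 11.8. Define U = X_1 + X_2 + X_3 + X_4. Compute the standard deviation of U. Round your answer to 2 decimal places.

6.87

By independence, Var(U) = (1)²Var(X_1) + (1)²Var(X_2) + (1)²Var(X_3) + (1)²Var(X_4)
= (1)²·11.8 + (1)²·11.8 + (1)²·11.8 + (1)²·11.8 = 47.2
σ(U) = √47.2 ≈ 6.87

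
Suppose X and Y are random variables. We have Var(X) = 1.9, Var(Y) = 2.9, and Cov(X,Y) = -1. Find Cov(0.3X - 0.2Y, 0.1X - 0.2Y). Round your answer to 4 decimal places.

0.2530

Cov(0.3X - 0.2Y, 0.1X - 0.2Y) = (0.3)(0.1)Var(X) + (-0.2)(-0.2)Var(Y) + [(0.3)(-0.2) + (-0.2)(0.1)]Cov(X,Y)
= 0.03·1.9 + 0.04·2.9 + -0.08·-1 = 0.253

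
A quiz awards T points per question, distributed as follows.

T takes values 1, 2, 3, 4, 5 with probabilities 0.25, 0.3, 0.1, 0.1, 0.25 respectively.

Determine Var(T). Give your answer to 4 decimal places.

2.3600

E[T] = (1)(0.25) + (2)(0.3) + (3)(0.1) + (4)(0.1) + (5)(0.25) = 2.8
E[T²] = (1)²(0.25) + (2)²(0.3) + (3)²(0.1) + (4)²(0.1) + (5)²(0.25) = 10.2
Var(T) = E[T²] − (E[T])² = 10.2 − (2.8)² = 2.36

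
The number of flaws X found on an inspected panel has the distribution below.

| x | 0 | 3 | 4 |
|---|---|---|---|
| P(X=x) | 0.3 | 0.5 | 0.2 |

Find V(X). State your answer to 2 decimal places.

2.41

E[X] = (0)(0.3) + (3)(0.5) + (4)(0.2) = 2.3
E[X²] = (0)²(0.3) + (3)²(0.5) + (4)²(0.2) = 7.7
V(X) = E[X²] − (E[X])² = 7.7 − (2.3)² = 2.41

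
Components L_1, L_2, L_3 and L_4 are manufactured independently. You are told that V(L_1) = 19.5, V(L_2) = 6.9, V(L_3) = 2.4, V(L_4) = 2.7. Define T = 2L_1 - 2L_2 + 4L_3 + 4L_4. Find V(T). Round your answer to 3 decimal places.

By independence, V(T) = (2)²V(L_1) + (-2)²V(L_2) + (4)²V(L_3) + (4)²V(L_4)
= (2)²·19.5 + (-2)²·6.9 + (4)²·2.4 + (4)²·2.7 = 187.2

187.200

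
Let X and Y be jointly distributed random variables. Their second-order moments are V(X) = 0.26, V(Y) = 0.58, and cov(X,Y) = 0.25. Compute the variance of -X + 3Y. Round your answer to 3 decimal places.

V(-X + 3Y) = (-1)²·V(X) + (3)²·V(Y) + 2·(-1)·(3)·cov(X,Y)
= 1·0.26 + 9·0.58 + -6·0.25 = 3.98

3.980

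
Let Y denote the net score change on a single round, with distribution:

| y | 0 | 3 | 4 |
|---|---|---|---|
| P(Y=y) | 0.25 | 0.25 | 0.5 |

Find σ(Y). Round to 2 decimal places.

E[Y] = (0)(0.25) + (3)(0.25) + (4)(0.5) = 2.75
E[Y²] = (0)²(0.25) + (3)²(0.25) + (4)²(0.5) = 10.25
Var(Y) = E[Y²] − (E[Y])² = 10.25 − (2.75)² = 2.6875
σ(Y) = √2.6875 ≈ 1.64

1.64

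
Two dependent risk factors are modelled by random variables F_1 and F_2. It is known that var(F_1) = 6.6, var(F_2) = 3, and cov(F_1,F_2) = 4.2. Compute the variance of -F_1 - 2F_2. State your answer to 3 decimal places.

var(-F_1 - 2F_2) = (-1)²·var(F_1) + (-2)²·var(F_2) + 2·(-1)·(-2)·cov(F_1,F_2)
= 1·6.6 + 4·3 + 4·4.2 = 35.4

35.400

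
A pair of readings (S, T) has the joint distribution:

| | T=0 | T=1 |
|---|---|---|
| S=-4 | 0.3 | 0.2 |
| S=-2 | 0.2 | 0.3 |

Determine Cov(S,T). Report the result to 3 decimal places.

E[S] = -3,  E[T] = 0.5
E[ST] = -1.4
Cov(S,T) = E[ST] − E[S]E[T] = -1.4 − (-3)(0.5) = 0.1

0.100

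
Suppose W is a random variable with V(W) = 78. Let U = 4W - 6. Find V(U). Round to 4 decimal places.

V(4W - 6) = (4)²·V(W) = 16·78 = 1248

1248.0000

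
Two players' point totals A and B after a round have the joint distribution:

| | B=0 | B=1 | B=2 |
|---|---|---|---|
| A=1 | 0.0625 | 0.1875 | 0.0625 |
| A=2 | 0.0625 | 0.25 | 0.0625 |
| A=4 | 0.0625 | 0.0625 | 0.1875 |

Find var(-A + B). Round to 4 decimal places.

1.5273

E[A] = 2.3125,  E[B] = 1.125,  E[AB] = 2.8125
var(A) = 6.8125 − (2.3125)² = 1.46484375;  var(B) = 1.75 − (1.125)² = 0.484375
Cov(A,B) = 2.8125 − (2.3125)(1.125) = 0.2109375
var(-A + B) = (-1)²·1.46484375 + (1)²·0.484375 + 2·(-1)·(1)·0.2109375 = 1.52734375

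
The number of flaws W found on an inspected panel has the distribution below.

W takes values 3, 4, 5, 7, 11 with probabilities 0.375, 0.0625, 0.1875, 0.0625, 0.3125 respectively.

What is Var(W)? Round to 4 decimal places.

11.6523

E[W] = (3)(0.375) + (4)(0.0625) + (5)(0.1875) + (7)(0.0625) + (11)(0.3125) = 6.1875
E[W²] = (3)²(0.375) + (4)²(0.0625) + (5)²(0.1875) + (7)²(0.0625) + (11)²(0.3125) = 49.9375
Var(W) = E[W²] − (E[W])² = 49.9375 − (6.1875)² = 11.65234375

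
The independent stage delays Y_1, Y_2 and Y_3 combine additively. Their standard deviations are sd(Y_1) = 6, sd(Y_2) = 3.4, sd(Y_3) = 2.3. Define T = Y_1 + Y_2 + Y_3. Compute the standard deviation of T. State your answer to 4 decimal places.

7.2698

Var(Y_1) = 36, Var(Y_2) = 11.56, Var(Y_3) = 5.29
By independence, Var(T) = (1)²Var(Y_1) + (1)²Var(Y_2) + (1)²Var(Y_3)
= (1)²·36 + (1)²·11.56 + (1)²·5.29 = 52.85
sd(T) = √52.85 ≈ 7.2698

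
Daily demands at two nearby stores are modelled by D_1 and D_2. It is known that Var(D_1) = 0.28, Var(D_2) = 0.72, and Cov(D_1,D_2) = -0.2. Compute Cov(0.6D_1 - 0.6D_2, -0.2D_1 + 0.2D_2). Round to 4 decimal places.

-0.1680

Cov(0.6D_1 - 0.6D_2, -0.2D_1 + 0.2D_2) = (0.6)(-0.2)Var(D_1) + (-0.6)(0.2)Var(D_2) + [(0.6)(0.2) + (-0.6)(-0.2)]Cov(D_1,D_2)
= -0.12·0.28 + -0.12·0.72 + 0.24·-0.2 = -0.168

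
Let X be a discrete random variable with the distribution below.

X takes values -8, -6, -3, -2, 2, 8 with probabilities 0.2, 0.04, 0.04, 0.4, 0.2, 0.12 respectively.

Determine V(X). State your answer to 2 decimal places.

E[X] = (-8)(0.2) + (-6)(0.04) + (-3)(0.04) + (-2)(0.4) + (2)(0.2) + (8)(0.12) = -1.4
E[X²] = (-8)²(0.2) + (-6)²(0.04) + (-3)²(0.04) + (-2)²(0.4) + (2)²(0.2) + (8)²(0.12) = 24.68
V(X) = E[X²] − (E[X])² = 24.68 − (-1.4)² = 22.72

22.72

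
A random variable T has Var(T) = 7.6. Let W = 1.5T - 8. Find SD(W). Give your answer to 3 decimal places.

4.135

Var(1.5T - 8) = (1.5)²·7.6 = 17.1
SD(W) = √17.1 ≈ 4.135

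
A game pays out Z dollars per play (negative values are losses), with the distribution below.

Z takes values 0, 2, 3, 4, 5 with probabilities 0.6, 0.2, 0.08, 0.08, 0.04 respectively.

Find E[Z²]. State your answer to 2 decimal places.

3.80

E[Z²] = (0)²(0.6) + (2)²(0.2) + (3)²(0.08) + (4)²(0.08) + (5)²(0.04) = 3.8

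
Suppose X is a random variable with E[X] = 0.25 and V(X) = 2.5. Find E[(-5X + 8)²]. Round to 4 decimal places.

108.0625

E[-5X + 8] = -5·0.25 + 8 = 6.75
V(-5X + 8) = (-5)²·2.5 = 62.5
E[(-5X + 8)²] = V((-5X + 8)) + (E[(-5X + 8)])² = 62.5 + (6.75)² = 108.0625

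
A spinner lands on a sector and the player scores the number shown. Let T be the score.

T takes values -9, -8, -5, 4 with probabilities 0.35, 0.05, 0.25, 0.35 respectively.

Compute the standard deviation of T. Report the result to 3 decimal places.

5.643

E[T] = (-9)(0.35) + (-8)(0.05) + (-5)(0.25) + (4)(0.35) = -3.4
E[T²] = (-9)²(0.35) + (-8)²(0.05) + (-5)²(0.25) + (4)²(0.35) = 43.4
var(T) = E[T²] − (E[T])² = 43.4 − (-3.4)² = 31.84
sd(T) = √31.84 ≈ 5.643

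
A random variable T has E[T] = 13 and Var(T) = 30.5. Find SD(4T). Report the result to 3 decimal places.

Var(4T) = (4)²·30.5 = 488
SD(4T) = √488 ≈ 22.091

22.091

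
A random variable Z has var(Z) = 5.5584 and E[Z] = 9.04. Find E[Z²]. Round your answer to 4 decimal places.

87.2800

E[Z²] = var(Z) + (E[Z])² = 5.5584 + (9.04)² = 87.28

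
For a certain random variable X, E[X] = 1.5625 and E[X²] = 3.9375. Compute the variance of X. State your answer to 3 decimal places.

var(X) = 3.9375 − (1.5625)² = 1.49609375

1.496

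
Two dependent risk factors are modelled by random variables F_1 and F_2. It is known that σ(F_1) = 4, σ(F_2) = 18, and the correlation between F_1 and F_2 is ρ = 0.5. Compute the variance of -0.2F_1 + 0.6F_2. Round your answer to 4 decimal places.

108.6400

Var(F_1) = (4)² = 16;  Var(F_2) = (18)² = 324
Cov(F_1,F_2) = ρ·σ(F_1)·σ(F_2) = 0.5·4·18 = 36
Var(-0.2F_1 + 0.6F_2) = (-0.2)²·Var(F_1) + (0.6)²·Var(F_2) + 2·(-0.2)·(0.6)·Cov(F_1,F_2)
= 0.04·16 + 0.36·324 + -0.24·36 = 108.64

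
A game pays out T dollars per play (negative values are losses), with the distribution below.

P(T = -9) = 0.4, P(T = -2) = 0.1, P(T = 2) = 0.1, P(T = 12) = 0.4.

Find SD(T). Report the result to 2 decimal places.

E[T] = (-9)(0.4) + (-2)(0.1) + (2)(0.1) + (12)(0.4) = 1.2
E[T²] = (-9)²(0.4) + (-2)²(0.1) + (2)²(0.1) + (12)²(0.4) = 90.8
var(T) = E[T²] − (E[T])² = 90.8 − (1.2)² = 89.36
SD(T) = √89.36 ≈ 9.45

9.45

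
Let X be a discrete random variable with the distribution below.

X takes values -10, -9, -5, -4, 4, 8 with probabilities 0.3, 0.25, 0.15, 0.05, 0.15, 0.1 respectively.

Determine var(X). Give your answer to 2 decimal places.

40.56

E[X] = (-10)(0.3) + (-9)(0.25) + (-5)(0.15) + (-4)(0.05) + (4)(0.15) + (8)(0.1) = -4.8
E[X²] = (-10)²(0.3) + (-9)²(0.25) + (-5)²(0.15) + (-4)²(0.05) + (4)²(0.15) + (8)²(0.1) = 63.6
var(X) = E[X²] − (E[X])² = 63.6 − (-4.8)² = 40.56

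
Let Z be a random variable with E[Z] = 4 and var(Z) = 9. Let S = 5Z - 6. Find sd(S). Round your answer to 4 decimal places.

15.0000

var(5Z - 6) = (5)²·9 = 225
sd(S) = √225 ≈ 15.0000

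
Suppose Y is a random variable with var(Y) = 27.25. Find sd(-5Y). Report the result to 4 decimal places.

var(-5Y) = (-5)²·27.25 = 681.25
sd(-5Y) = √681.25 ≈ 26.1008

26.1008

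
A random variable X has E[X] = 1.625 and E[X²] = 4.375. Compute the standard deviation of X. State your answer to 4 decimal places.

var(X) = 4.375 − (1.625)² = 1.734375
SD(X) = √1.734375 ≈ 1.3170

1.3170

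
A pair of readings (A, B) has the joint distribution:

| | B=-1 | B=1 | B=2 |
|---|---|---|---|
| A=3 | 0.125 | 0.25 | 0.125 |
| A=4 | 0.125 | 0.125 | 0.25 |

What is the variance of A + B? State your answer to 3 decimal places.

E[A] = 3.5,  E[B] = 0.875,  E[AB] = 3.125
Var(A) = 12.5 − (3.5)² = 0.25;  Var(B) = 2.125 − (0.875)² = 1.359375
Cov(A,B) = 3.125 − (3.5)(0.875) = 0.0625
Var(A + B) = (1)²·0.25 + (1)²·1.359375 + 2·(1)·(1)·0.0625 = 1.734375

1.734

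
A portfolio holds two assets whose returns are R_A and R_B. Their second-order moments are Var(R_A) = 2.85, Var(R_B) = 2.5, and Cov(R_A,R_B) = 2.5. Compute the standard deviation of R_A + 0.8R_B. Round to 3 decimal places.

Var(R_A + 0.8R_B) = (1)²·Var(R_A) + (0.8)²·Var(R_B) + 2·(1)·(0.8)·Cov(R_A,R_B)
= 1·2.85 + 0.64·2.5 + 1.6·2.5 = 8.45
σ(R_A + 0.8R_B) = √8.45 ≈ 2.907

2.907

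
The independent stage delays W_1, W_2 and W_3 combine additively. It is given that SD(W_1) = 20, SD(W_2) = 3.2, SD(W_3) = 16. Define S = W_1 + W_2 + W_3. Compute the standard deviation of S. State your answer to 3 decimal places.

Var(W_1) = 400, Var(W_2) = 10.24, Var(W_3) = 256
By independence, Var(S) = (1)²Var(W_1) + (1)²Var(W_2) + (1)²Var(W_3)
= (1)²·400 + (1)²·10.24 + (1)²·256 = 666.24
SD(S) = √666.24 ≈ 25.812

25.812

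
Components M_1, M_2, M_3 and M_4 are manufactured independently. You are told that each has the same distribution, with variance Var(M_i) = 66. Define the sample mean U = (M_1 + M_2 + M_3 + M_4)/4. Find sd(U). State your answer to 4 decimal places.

By independence, Var(U) = (0.25)²Var(M_1) + (0.25)²Var(M_2) + (0.25)²Var(M_3) + (0.25)²Var(M_4)
= (0.25)²·66 + (0.25)²·66 + (0.25)²·66 + (0.25)²·66 = 16.5
sd(U) = √16.5 ≈ 4.0620

4.0620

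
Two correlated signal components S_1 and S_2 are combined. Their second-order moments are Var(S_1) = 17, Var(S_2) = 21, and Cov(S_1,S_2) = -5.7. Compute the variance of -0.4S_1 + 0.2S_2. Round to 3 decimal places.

4.472

Var(-0.4S_1 + 0.2S_2) = (-0.4)²·Var(S_1) + (0.2)²·Var(S_2) + 2·(-0.4)·(0.2)·Cov(S_1,S_2)
= 0.16·17 + 0.04·21 + -0.16·-5.7 = 4.472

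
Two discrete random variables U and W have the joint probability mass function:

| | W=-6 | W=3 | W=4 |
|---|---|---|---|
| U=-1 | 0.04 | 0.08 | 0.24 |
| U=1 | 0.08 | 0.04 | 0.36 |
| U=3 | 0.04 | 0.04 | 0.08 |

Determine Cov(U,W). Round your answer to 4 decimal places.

E[U] = 0.6,  E[W] = 2.24
E[UW] = 0.72
Cov(U,W) = E[UW] − E[U]E[W] = 0.72 − (0.6)(2.24) = -0.624

-0.6240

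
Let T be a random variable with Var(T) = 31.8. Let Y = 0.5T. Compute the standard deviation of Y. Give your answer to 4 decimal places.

Var(0.5T) = (0.5)²·31.8 = 7.95
sd(Y) = √7.95 ≈ 2.8196

2.8196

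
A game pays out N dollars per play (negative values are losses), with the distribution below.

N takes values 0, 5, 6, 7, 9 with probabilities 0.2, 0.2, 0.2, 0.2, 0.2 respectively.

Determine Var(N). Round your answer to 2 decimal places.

E[N] = (0)(0.2) + (5)(0.2) + (6)(0.2) + (7)(0.2) + (9)(0.2) = 5.4
E[N²] = (0)²(0.2) + (5)²(0.2) + (6)²(0.2) + (7)²(0.2) + (9)²(0.2) = 38.2
Var(N) = E[N²] − (E[N])² = 38.2 − (5.4)² = 9.04

9.04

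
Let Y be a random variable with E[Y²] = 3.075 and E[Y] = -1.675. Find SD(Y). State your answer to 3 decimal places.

V(Y) = 3.075 − (-1.675)² = 0.269375
SD(Y) = √0.269375 ≈ 0.519

0.519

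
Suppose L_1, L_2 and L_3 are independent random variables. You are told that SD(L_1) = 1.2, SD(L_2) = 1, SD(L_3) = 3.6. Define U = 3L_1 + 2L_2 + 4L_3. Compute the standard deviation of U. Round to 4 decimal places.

Var(L_1) = 1.44, Var(L_2) = 1, Var(L_3) = 12.96
By independence, Var(U) = (3)²Var(L_1) + (2)²Var(L_2) + (4)²Var(L_3)
= (3)²·1.44 + (2)²·1 + (4)²·12.96 = 224.32
SD(U) = √224.32 ≈ 14.9773

14.9773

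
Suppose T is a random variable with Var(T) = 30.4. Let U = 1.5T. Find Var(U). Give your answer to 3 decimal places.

Var(1.5T) = (1.5)²·Var(T) = 2.25·30.4 = 68.4

68.400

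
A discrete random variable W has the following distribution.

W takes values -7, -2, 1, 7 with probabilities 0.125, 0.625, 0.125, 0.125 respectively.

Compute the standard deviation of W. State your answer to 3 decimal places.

3.689

E[W] = (-7)(0.125) + (-2)(0.625) + (1)(0.125) + (7)(0.125) = -1.125
E[W²] = (-7)²(0.125) + (-2)²(0.625) + (1)²(0.125) + (7)²(0.125) = 14.875
Var(W) = E[W²] − (E[W])² = 14.875 − (-1.125)² = 13.609375
σ(W) = √13.609375 ≈ 3.689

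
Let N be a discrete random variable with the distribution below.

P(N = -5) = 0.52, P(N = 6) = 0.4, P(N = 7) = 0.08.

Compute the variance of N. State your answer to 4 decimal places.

31.1904

E[N] = (-5)(0.52) + (6)(0.4) + (7)(0.08) = 0.36
E[N²] = (-5)²(0.52) + (6)²(0.4) + (7)²(0.08) = 31.32
Var(N) = E[N²] − (E[N])² = 31.32 − (0.36)² = 31.1904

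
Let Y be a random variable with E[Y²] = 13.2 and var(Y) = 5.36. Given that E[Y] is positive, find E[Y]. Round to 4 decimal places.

2.8000

(E[Y])² = E[Y²] − var(Y) = 13.2 − 5.36 = 7.84
E[Y] = √7.84 = 2.8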